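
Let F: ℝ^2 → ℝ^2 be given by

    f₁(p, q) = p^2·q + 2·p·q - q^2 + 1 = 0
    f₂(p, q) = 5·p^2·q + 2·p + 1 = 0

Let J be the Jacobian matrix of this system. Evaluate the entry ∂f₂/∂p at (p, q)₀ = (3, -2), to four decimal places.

-58.0000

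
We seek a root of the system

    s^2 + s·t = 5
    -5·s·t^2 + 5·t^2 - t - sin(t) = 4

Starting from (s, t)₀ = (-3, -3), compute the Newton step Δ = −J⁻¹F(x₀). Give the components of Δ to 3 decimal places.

(1.082, 1.087)

At (-3, -3): F = (13.000, 179.14112).
Jacobian J = [[2·s + t, s], [-5·t^2, -10·s·t + 10·t - cos(t) - 1]].
At the point, J = [[-9.000, -3.000], [-45.000, -120.01001]] (det J = 945.09007).
Solving J·Δ = −F gives Δ = (1.082, 1.087).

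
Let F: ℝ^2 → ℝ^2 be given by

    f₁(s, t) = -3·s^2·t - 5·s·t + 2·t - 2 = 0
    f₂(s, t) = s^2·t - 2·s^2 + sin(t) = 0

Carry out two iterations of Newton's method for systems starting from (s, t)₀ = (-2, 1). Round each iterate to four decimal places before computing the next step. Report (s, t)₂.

At (-2, 1): F = (-2.0000, -3.158529).
Jacobian J = [[-6·s·t - 5·t, -3·s^2 - 5·s + 2], [2·s·t - 4·s, s^2 + cos(t)]].
At the point, J = [[7.0000, 0.0000], [4.0000, 4.540302]] (det J = 31.782116).
Solving J·Δ = −F gives Δ = (0.2857, 0.4440).
Then the next iterate is (s, t)₁ = (-1.7143, 1.4440).
Round to (-1.7143, 1.4440) and repeat: F = (0.534258, -0.642014), J = [[7.632695, 1.755027], [1.906302, 3.065281]].
Δ = (-0.1379, 0.2952), so (s, t)₂ = (-1.8522, 1.7392).

(-1.8522, 1.7392)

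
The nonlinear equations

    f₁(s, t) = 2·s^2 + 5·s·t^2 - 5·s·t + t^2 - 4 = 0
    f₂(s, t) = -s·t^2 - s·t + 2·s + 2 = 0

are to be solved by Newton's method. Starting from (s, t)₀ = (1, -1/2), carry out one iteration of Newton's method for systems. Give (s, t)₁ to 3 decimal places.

(-0.889, -1.649)

At (1, -1/2): F = (2.000, 4.250).
Jacobian J = [[4·s + 5·t^2 - 5·t, 10·s·t - 5·s + 2·t], [-t^2 - t + 2, -2·s·t - s]].
At the point, J = [[7.750, -11.000], [2.250, 0.000]] (det J = 24.750).
Solving J·Δ = −F gives Δ = (-1.889, -1.149).
Then the next iterate is (s, t)₁ = (-0.889, -1.649).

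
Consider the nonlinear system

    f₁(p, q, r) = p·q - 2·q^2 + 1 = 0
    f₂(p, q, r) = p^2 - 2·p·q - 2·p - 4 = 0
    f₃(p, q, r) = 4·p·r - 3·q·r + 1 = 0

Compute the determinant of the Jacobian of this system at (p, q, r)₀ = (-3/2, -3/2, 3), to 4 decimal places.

J = [[q, p - 4·q, 0], [2·p - 2·q - 2, -2·p, 0], [4·r, -3·r, 4·p - 3·q]].
At the point, J = [[-1.5000, 4.5000, 0.0000], [-2.0000, 3.0000, 0.0000], [12.0000, -9.0000, -1.5000]].
det J = -6.7500.

-6.7500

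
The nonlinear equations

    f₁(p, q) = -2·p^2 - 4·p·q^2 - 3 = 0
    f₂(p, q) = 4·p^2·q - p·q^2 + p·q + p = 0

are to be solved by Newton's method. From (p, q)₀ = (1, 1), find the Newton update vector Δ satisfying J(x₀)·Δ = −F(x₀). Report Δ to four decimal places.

(-0.2708, -0.8542)

At (1, 1): F = (-9.0000, 5.0000).
Jacobian J = [[-4·p - 4·q^2, -8·p·q], [8·p·q - q^2 + q + 1, 4·p^2 - 2·p·q + p]].
At the point, J = [[-8.0000, -8.0000], [9.0000, 3.0000]] (det J = 48.0000).
Solving J·Δ = −F gives Δ = (-0.2708, -0.8542).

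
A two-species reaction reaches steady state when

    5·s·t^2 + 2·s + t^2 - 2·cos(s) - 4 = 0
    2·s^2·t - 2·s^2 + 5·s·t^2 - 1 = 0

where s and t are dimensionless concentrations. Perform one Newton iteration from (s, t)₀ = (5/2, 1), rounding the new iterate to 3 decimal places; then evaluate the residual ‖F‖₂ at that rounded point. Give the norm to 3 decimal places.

2.314

At (5/2, 1): F = (16.10229, 11.500).
Jacobian J = [[5·t^2 + 2·sin(s) + 2, 10·s·t + 2·t], [4·s·t - 4·s + 5·t^2, 2·s^2 + 10·s·t]].
At the point, J = [[8.19694, 27.000], [5.000, 37.500]] (det J = 172.38541).
Solving J·Δ = −F gives Δ = (-1.702, -0.080).
Then the next iterate is (s, t)₁ = (0.798, 0.920).
Re-evaluating at (0.798, 0.920): F = (0.42326, 2.27525), so ‖F‖₂ = 2.314.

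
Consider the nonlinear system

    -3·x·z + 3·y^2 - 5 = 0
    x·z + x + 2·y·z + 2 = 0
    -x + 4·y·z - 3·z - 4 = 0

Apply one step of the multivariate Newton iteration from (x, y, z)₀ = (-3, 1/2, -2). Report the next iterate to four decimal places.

At (-3, 1/2, -2): F = (-22.2500, 3.0000, 1.0000).
Jacobian J = [[-3·z, 6·y, -3·x], [z + 1, 2·z, x + 2·y], [-1, 4·z, 4·y - 3]].
At the point, J = [[6.0000, 3.0000, 9.0000], [-1.0000, -4.0000, -2.0000], [-1.0000, -8.0000, -1.0000]] (det J = -33.0000).
Solving J·Δ = −F gives Δ = (2.7273, -0.3106, 0.7576).
Then the next iterate is (x, y, z)₁ = (-0.2727, 0.1894, -1.2424).

(-0.2727, 0.1894, -1.2424)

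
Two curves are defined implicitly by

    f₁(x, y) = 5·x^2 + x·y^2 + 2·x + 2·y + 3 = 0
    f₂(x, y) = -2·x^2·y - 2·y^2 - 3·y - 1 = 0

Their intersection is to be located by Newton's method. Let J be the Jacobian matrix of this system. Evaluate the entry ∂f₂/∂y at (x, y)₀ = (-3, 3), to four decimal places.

∂f₂/∂y = -2·x^2 - 4·y - 3.
At (-3, 3) this is -33.0000.

-33.0000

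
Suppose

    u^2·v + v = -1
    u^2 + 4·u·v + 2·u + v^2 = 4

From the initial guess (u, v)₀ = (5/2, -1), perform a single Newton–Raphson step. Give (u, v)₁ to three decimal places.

At (5/2, -1): F = (-6.250, -1.750).
Jacobian J = [[2·u·v, u^2 + 1], [2·u + 4·v + 2, 4·u + 2·v]].
At the point, J = [[-5.000, 7.250], [3.000, 8.000]] (det J = -61.750).
Solving J·Δ = −F gives Δ = (-0.604, 0.445).
Then the next iterate is (u, v)₁ = (1.896, -0.555).

(1.896, -0.555)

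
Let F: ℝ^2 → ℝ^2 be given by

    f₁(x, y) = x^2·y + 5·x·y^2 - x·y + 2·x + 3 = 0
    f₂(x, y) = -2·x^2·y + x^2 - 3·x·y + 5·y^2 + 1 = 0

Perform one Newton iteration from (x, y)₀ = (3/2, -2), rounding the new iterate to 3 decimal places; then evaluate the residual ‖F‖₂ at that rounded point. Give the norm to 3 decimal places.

29.921

At (3/2, -2): F = (34.500, 41.250).
Jacobian J = [[2·x·y + 5·y^2 - y + 2, x^2 + 10·x·y - x], [-4·x·y + 2·x - 3·y, -2·x^2 - 3·x + 10·y]].
At the point, J = [[18.000, -29.250], [21.000, -29.000]] (det J = 92.250).
Solving J·Δ = −F gives Δ = (-2.234, -0.195).
Then the next iterate is (x, y)₁ = (-0.734, -2.195).
Re-evaluating at (-0.734, -2.195): F = (-18.94385, 23.16063), so ‖F‖₂ = 29.921.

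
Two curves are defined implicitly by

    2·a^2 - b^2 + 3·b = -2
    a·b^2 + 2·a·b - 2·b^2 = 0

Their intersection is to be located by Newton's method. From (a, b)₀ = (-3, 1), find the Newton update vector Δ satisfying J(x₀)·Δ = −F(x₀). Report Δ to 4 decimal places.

At (-3, 1): F = (22.0000, -11.0000).
Jacobian J = [[4·a, -2·b + 3], [b^2 + 2·b, 2·a·b + 2·a - 4·b]].
At the point, J = [[-12.0000, 1.0000], [3.0000, -16.0000]] (det J = 189.0000).
Solving J·Δ = −F gives Δ = (1.8042, -0.3492).

(1.8042, -0.3492)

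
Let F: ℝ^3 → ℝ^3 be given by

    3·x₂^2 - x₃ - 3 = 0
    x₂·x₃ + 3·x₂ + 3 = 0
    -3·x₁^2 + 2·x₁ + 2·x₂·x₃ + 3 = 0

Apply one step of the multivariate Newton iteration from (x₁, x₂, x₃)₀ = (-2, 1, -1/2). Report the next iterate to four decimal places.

At (-2, 1, -1/2): F = (0.5000, 5.5000, -14.0000).
Jacobian J = [[0, 6·x₂, -1], [0, x₃ + 3, x₂], [-6·x₁ + 2, 2·x₃, 2·x₂]].
At the point, J = [[0.0000, 6.0000, -1.0000], [0.0000, 2.5000, 1.0000], [14.0000, -1.0000, 2.0000]] (det J = 119.0000).
Solving J·Δ = −F gives Δ = (1.4832, -0.7059, -3.7353).
Then the next iterate is (x₁, x₂, x₃)₁ = (-0.5168, 0.2941, -4.2353).

(-0.5168, 0.2941, -4.2353)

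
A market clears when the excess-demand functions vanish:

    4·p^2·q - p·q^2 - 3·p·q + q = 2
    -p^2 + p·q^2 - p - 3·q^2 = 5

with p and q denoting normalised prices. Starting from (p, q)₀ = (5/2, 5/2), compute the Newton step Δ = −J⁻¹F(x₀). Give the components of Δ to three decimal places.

At (5/2, 5/2): F = (28.625, -16.875).
Jacobian J = [[8·p·q - q^2 - 3·q, 4·p^2 - 2·p·q - 3·p + 1], [-2·p + q^2 - 1, 2·p·q - 6·q]].
At the point, J = [[36.250, 6.000], [0.250, -2.500]] (det J = -92.125).
Solving J·Δ = −F gives Δ = (0.322, -6.718).

(0.322, -6.718)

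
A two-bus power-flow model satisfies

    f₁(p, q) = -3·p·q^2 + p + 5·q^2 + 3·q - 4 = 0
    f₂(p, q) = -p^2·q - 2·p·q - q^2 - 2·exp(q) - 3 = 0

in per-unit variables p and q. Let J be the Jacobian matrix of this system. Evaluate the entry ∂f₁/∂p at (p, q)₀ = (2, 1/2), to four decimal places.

0.2500

∂f₁/∂p = -3·q^2 + 1.
At (2, 1/2) this is 0.2500.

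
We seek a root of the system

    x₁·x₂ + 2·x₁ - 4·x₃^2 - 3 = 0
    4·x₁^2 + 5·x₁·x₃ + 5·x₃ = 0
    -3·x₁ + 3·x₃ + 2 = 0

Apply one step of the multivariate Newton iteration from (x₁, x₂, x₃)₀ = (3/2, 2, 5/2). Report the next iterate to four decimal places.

(0.9752, -11.1532, 0.3086)

At (3/2, 2, 5/2): F = (-22.0000, 40.2500, 5.0000).
Jacobian J = [[x₂ + 2, x₁, -8·x₃], [8·x₁ + 5·x₃, 0, 5·x₁ + 5], [-3, 0, 3]].
At the point, J = [[4.0000, 1.5000, -20.0000], [24.5000, 0.0000, 12.5000], [-3.0000, 0.0000, 3.0000]] (det J = -166.5000).
Solving J·Δ = −F gives Δ = (-0.5248, -13.1532, -2.1914).
Then the next iterate is (x₁, x₂, x₃)₁ = (0.9752, -11.1532, 0.3086).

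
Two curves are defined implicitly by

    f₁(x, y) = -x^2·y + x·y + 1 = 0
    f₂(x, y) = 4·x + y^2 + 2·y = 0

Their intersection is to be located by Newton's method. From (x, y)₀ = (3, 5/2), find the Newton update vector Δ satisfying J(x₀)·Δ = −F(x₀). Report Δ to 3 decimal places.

At (3, 5/2): F = (-14.000, 23.250).
Jacobian J = [[-2·x·y + y, -x^2 + x], [4, 2·y + 2]].
At the point, J = [[-12.500, -6.000], [4.000, 7.000]] (det J = -63.500).
Solving J·Δ = −F gives Δ = (0.654, -3.695).

(0.654, -3.695)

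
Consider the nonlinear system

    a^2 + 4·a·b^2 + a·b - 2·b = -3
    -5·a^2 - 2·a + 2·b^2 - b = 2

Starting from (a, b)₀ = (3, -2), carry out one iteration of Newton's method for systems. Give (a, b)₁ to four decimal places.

At (3, -2): F = (58.0000, -43.0000).
Jacobian J = [[2·a + 4·b^2 + b, 8·a·b + a - 2], [-10·a - 2, 4·b - 1]].
At the point, J = [[20.0000, -47.0000], [-32.0000, -9.0000]] (det J = -1684.0000).
Solving J·Δ = −F gives Δ = (-1.5101, 0.5914).
Then the next iterate is (a, b)₁ = (1.4899, -1.4086).

(1.4899, -1.4086)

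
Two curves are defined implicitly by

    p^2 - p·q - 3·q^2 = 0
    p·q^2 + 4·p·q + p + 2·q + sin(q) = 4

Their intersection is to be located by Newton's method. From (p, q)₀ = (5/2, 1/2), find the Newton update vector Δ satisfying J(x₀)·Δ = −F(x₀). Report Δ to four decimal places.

(-1.1046, -0.1310)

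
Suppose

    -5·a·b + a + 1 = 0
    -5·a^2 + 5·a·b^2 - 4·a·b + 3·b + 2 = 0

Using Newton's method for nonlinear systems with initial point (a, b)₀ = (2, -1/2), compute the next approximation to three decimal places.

(0.864, -0.098)

At (2, -1/2): F = (8.000, -13.000).
Jacobian J = [[-5·b + 1, -5·a], [-10·a + 5·b^2 - 4·b, 10·a·b - 4·a + 3]].
At the point, J = [[3.500, -10.000], [-16.750, -15.000]] (det J = -220.000).
Solving J·Δ = −F gives Δ = (-1.136, 0.402).
Then the next iterate is (a, b)₁ = (0.864, -0.098).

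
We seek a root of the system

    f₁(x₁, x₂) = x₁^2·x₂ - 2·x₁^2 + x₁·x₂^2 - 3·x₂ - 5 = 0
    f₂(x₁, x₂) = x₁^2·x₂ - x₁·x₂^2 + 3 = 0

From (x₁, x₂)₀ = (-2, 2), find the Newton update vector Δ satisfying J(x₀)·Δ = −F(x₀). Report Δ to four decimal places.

(-2.6389, -4.2222)

At (-2, 2): F = (-19.0000, 19.0000).
Jacobian J = [[2·x₁·x₂ - 4·x₁ + x₂^2, x₁^2 + 2·x₁·x₂ - 3], [2·x₁·x₂ - x₂^2, x₁^2 - 2·x₁·x₂]].
At the point, J = [[4.0000, -7.0000], [-12.0000, 12.0000]] (det J = -36.0000).
Solving J·Δ = −F gives Δ = (-2.6389, -4.2222).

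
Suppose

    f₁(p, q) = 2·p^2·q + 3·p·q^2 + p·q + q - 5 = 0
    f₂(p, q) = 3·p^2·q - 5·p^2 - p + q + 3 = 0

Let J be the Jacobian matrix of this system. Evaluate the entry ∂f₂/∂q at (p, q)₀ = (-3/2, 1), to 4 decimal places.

7.7500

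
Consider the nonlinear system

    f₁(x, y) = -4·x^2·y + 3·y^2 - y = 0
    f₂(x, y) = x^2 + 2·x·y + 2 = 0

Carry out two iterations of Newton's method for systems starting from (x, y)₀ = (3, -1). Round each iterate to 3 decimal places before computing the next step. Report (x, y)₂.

(0.422, -0.920)

At (3, -1): F = (40.000, 5.000).
Jacobian J = [[-8·x·y, -4·x^2 + 6·y - 1], [2·x + 2·y, 2·x]].
At the point, J = [[24.000, -43.000], [4.000, 6.000]] (det J = 316.000).
Solving J·Δ = −F gives Δ = (-1.440, 0.127).
Then the next iterate is (x, y)₁ = (1.560, -0.873).
Round to (1.560, -0.873) and repeat: F = (11.65752, 1.70984), J = [[10.89504, -15.97240], [1.374, 3.120]].
Δ = (-1.138, -0.047), so (x, y)₂ = (0.422, -0.920).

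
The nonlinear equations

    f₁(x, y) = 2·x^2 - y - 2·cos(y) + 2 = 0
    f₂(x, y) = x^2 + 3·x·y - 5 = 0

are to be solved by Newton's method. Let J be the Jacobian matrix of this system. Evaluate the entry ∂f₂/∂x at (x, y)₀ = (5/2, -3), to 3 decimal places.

-4.000

∂f₂/∂x = 2·x + 3·y.
At (5/2, -3) this is -4.000.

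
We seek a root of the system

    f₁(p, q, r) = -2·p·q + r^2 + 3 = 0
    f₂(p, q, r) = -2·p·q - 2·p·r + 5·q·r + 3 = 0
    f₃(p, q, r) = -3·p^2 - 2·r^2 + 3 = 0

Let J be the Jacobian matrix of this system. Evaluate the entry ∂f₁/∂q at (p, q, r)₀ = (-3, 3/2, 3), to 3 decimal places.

∂f₁/∂q = -2·p.
At (-3, 3/2, 3) this is 6.000.

6.000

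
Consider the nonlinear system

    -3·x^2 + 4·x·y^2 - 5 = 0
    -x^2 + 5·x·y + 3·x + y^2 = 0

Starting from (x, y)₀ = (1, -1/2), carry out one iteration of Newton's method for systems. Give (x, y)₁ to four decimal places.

At (1, -1/2): F = (-7.0000, -0.2500).
Jacobian J = [[-6·x + 4·y^2, 8·x·y], [-2·x + 5·y + 3, 5·x + 2·y]].
At the point, J = [[-5.0000, -4.0000], [-1.5000, 4.0000]] (det J = -26.0000).
Solving J·Δ = −F gives Δ = (-1.1154, -0.3558).
Then the next iterate is (x, y)₁ = (-0.1154, -0.8558).

(-0.1154, -0.8558)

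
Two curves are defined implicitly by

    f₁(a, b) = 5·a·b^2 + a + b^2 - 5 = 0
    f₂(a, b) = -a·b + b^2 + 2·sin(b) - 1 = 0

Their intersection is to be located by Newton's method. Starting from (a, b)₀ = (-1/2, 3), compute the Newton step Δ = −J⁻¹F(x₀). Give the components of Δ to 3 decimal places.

At (-1/2, 3): F = (-19.000, 9.78224).
Jacobian J = [[5·b^2 + 1, 10·a·b + 2·b], [-b, -a + 2·b + 2·cos(b)]].
At the point, J = [[46.000, -9.000], [-3.000, 4.52002]] (det J = 180.92069).
Solving J·Δ = −F gives Δ = (-0.012, -2.172).

(-0.012, -2.172)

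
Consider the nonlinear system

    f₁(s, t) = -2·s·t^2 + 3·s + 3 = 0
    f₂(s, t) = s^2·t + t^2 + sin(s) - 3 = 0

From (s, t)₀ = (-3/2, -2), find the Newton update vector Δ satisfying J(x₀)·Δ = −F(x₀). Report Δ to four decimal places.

At (-3/2, -2): F = (10.5000, -4.497495).
Jacobian J = [[-2·t^2 + 3, -4·s·t], [2·s·t + cos(s), s^2 + 2·t]].
At the point, J = [[-5.0000, -12.0000], [6.070737, -1.7500]] (det J = 81.598846).
Solving J·Δ = −F gives Δ = (0.8866, 0.5056).

(0.8866, 0.5056)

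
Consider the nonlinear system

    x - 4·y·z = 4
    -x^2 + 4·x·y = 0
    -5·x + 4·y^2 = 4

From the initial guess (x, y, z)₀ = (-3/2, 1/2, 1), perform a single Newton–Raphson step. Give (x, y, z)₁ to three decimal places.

(-0.900, 0.125, -1.700)

At (-3/2, 1/2, 1): F = (-7.500, -5.250, 4.500).
Jacobian J = [[1, -4·z, -4·y], [-2·x + 4·y, 4·x, 0], [-5, 8·y, 0]].
At the point, J = [[1.000, -4.000, -2.000], [5.000, -6.000, 0.000], [-5.000, 4.000, 0.000]] (det J = 20.000).
Solving J·Δ = −F gives Δ = (0.600, -0.375, -2.700).
Then the next iterate is (x, y, z)₁ = (-0.900, 0.125, -1.700).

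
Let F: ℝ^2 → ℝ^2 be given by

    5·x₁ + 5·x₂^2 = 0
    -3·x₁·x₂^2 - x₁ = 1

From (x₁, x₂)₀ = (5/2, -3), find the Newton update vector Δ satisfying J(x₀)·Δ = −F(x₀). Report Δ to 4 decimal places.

(0.7439, 2.0407)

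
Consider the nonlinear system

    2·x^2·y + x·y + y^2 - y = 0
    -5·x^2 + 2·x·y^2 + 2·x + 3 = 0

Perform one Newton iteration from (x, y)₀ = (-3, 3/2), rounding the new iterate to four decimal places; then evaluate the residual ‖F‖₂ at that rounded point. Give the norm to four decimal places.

At (-3, 3/2): F = (23.2500, -61.5000).
Jacobian J = [[4·x·y + y, 2·x^2 + x + 2·y - 1], [-10·x + 2·y^2 + 2, 4·x·y]].
At the point, J = [[-16.5000, 17.0000], [36.5000, -18.0000]] (det J = -323.5000).
Solving J·Δ = −F gives Δ = (1.9382, 0.5135).
Then the next iterate is (x, y)₁ = (-1.0618, 2.0135).
Re-evaluating at (-1.0618, 2.0135): F = (4.442865, -13.370158), so ‖F‖₂ = 14.0890.

14.0890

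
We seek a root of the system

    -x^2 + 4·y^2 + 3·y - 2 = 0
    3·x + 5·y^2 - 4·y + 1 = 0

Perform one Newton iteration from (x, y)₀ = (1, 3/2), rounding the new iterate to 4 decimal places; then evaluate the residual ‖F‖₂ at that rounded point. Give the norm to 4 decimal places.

3.4918

At (1, 3/2): F = (10.5000, 9.2500).
Jacobian J = [[-2·x, 8·y + 3], [3, 10·y - 4]].
At the point, J = [[-2.0000, 15.0000], [3.0000, 11.0000]] (det J = -67.0000).
Solving J·Δ = −F gives Δ = (-0.3470, -0.7463).
Then the next iterate is (x, y)₁ = (0.6530, 0.7537).
Re-evaluating at (0.6530, 0.7537): F = (2.106946, 2.784518), so ‖F‖₂ = 3.4918.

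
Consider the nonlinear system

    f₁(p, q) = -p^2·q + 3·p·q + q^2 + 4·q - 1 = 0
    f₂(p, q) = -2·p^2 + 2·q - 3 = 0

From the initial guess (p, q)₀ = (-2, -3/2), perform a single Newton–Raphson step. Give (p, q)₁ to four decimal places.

At (-2, -3/2): F = (10.2500, -14.0000).
Jacobian J = [[-2·p·q + 3·q, -p^2 + 3·p + 2·q + 4], [-4·p, 2]].
At the point, J = [[-10.5000, -9.0000], [8.0000, 2.0000]] (det J = 51.0000).
Solving J·Δ = −F gives Δ = (2.0686, -1.2745).
Then the next iterate is (p, q)₁ = (0.0686, -2.7745).

(0.0686, -2.7745)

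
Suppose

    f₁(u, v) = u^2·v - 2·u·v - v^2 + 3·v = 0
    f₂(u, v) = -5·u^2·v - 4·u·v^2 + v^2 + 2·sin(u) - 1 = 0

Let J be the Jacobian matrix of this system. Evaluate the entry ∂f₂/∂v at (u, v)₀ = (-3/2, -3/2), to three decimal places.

-32.250

∂f₂/∂v = -5·u^2 - 8·u·v + 2·v.
At (-3/2, -3/2) this is -32.250.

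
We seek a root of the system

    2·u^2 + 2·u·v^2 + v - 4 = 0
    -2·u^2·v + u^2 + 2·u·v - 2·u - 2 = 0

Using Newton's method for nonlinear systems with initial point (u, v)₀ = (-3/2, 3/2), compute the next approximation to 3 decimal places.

At (-3/2, 3/2): F = (-4.750, -8.000).
Jacobian J = [[4·u + 2·v^2, 4·u·v + 1], [-4·u·v + 2·u + 2·v - 2, -2·u^2 + 2·u]].
At the point, J = [[-1.500, -8.000], [7.000, -7.500]] (det J = 67.250).
Solving J·Δ = −F gives Δ = (0.422, -0.673).
Then the next iterate is (u, v)₁ = (-1.078, 0.827).

(-1.078, 0.827)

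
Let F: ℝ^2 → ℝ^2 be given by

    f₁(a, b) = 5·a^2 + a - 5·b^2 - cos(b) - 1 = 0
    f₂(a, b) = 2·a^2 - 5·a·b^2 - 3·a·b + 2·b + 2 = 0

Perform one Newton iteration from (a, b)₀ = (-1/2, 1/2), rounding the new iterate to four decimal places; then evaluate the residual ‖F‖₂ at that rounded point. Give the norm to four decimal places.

2.5970

At (-1/2, 1/2): F = (-2.377583, 4.8750).
Jacobian J = [[10·a + 1, -10·b + sin(b)], [4·a - 5·b^2 - 3·b, -10·a·b - 3·a + 2]].
At the point, J = [[-4.0000, -4.520574], [-4.7500, 6.0000]] (det J = -45.472729).
Solving J·Δ = −F gives Δ = (0.1709, -0.6772).
Then the next iterate is (a, b)₁ = (-0.3291, -0.1772).
Re-evaluating at (-0.3291, -0.1772): F = (-1.928906, 1.738932), so ‖F‖₂ = 2.5970.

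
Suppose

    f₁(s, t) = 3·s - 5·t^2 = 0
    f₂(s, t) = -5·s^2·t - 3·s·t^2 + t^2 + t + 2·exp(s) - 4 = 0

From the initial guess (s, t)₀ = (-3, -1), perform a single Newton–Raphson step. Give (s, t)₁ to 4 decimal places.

(-5.8832, 1.2649)

At (-3, -1): F = (-14.0000, 50.099574).
Jacobian J = [[3, -10·t], [-10·s·t - 3·t^2 + 2·exp(s), -5·s^2 - 6·s·t + 2·t + 1]].
At the point, J = [[3.0000, 10.0000], [-32.900426, -64.0000]] (det J = 137.004259).
Solving J·Δ = −F gives Δ = (-2.8832, 2.2649).
Then the next iterate is (s, t)₁ = (-5.8832, 1.2649).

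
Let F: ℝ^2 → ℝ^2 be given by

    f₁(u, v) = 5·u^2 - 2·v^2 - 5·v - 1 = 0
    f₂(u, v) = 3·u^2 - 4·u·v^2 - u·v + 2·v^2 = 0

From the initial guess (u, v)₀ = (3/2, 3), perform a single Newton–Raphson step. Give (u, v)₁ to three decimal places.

(1.507, 1.668)

At (3/2, 3): F = (-22.750, -33.750).
Jacobian J = [[10·u, -4·v - 5], [6·u - 4·v^2 - v, -8·u·v - u + 4·v]].
At the point, J = [[15.000, -17.000], [-30.000, -25.500]] (det J = -892.500).
Solving J·Δ = −F gives Δ = (0.007, -1.332).
Then the next iterate is (u, v)₁ = (1.507, 1.668).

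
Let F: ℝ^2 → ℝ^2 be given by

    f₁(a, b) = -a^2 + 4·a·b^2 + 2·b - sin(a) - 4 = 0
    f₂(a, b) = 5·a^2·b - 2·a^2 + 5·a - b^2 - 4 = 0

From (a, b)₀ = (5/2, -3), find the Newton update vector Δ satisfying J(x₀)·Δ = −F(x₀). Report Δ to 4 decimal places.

At (5/2, -3): F = (73.151528, -106.7500).
Jacobian J = [[-2·a + 4·b^2 - cos(a), 8·a·b + 2], [10·a·b - 4·a + 5, 5·a^2 - 2·b]].
At the point, J = [[31.801144, -58.0000], [-80.0000, 37.2500]] (det J = -3455.407400).
Solving J·Δ = −F gives Δ = (-1.0032, 0.7112).

(-1.0032, 0.7112)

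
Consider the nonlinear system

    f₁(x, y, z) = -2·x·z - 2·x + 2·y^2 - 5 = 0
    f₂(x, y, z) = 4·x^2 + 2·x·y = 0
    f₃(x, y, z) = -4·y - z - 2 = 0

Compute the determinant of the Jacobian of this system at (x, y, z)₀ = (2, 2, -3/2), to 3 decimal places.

476.000

J = [[-2·z - 2, 4·y, -2·x], [8·x + 2·y, 2·x, 0], [0, -4, -1]].
At the point, J = [[1.000, 8.000, -4.000], [20.000, 4.000, 0.000], [0.000, -4.000, -1.000]].
det J = 476.000.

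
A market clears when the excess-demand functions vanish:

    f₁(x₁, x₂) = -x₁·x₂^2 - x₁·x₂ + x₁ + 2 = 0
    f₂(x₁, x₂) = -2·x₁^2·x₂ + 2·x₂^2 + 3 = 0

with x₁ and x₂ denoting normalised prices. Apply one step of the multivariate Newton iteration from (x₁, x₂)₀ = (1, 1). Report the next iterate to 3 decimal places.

(1.786, 1.071)

At (1, 1): F = (1.000, 3.000).
Jacobian J = [[-x₂^2 - x₂ + 1, -2·x₁·x₂ - x₁], [-4·x₁·x₂, -2·x₁^2 + 4·x₂]].
At the point, J = [[-1.000, -3.000], [-4.000, 2.000]] (det J = -14.000).
Solving J·Δ = −F gives Δ = (0.786, 0.071).
Then the next iterate is (x₁, x₂)₁ = (1.786, 1.071).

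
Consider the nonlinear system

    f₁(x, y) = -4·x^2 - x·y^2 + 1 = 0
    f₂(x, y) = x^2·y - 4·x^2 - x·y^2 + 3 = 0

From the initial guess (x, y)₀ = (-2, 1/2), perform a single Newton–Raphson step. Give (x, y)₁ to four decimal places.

At (-2, 1/2): F = (-14.5000, -10.5000).
Jacobian J = [[-8·x - y^2, -2·x·y], [2·x·y - 8·x - y^2, x^2 - 2·x·y]].
At the point, J = [[15.7500, 2.0000], [13.7500, 6.0000]] (det J = 67.0000).
Solving J·Δ = −F gives Δ = (0.9851, -0.5075).
Then the next iterate is (x, y)₁ = (-1.0149, -0.0075).

(-1.0149, -0.0075)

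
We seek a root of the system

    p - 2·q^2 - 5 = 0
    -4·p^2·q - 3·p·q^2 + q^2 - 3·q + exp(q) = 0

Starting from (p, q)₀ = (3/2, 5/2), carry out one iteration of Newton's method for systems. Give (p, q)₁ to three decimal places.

At (3/2, 5/2): F = (-16.000, -39.69251).
Jacobian J = [[1, -4·q], [-8·p·q - 3·q^2, -4·p^2 - 6·p·q + 2·q + exp(q) - 3]].
At the point, J = [[1.000, -10.000], [-48.750, -17.31751]] (det J = -504.81751).
Solving J·Δ = −F gives Δ = (-0.237, -1.624).
Then the next iterate is (p, q)₁ = (1.263, 0.876).

(1.263, 0.876)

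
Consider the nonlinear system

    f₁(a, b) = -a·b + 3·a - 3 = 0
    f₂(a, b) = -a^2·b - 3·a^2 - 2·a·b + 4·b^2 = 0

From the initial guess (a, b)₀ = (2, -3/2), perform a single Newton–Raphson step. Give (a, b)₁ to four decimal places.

(0.9375, -0.8906)

At (2, -3/2): F = (6.0000, 9.0000).
Jacobian J = [[-b + 3, -a], [-2·a·b - 6·a - 2·b, -a^2 - 2·a + 8·b]].
At the point, J = [[4.5000, -2.0000], [-3.0000, -20.0000]] (det J = -96.0000).
Solving J·Δ = −F gives Δ = (-1.0625, 0.6094).
Then the next iterate is (a, b)₁ = (0.9375, -0.8906).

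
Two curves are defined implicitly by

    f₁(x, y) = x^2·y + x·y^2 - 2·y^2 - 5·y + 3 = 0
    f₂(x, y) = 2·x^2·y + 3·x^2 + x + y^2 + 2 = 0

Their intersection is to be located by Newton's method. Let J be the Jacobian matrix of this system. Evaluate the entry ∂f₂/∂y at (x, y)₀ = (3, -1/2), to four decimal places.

∂f₂/∂y = 2·x^2 + 2·y.
At (3, -1/2) this is 17.0000.

17.0000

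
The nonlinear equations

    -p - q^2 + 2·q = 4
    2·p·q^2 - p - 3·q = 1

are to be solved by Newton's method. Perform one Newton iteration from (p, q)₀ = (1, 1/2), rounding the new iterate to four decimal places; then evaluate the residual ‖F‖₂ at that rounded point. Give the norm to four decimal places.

3.0490

At (1, 1/2): F = (-4.2500, -3.0000).
Jacobian J = [[-1, -2·q + 2], [2·q^2 - 1, 4·p·q - 3]].
At the point, J = [[-1.0000, 1.0000], [-0.5000, -1.0000]] (det J = 1.5000).
Solving J·Δ = −F gives Δ = (-4.8333, -0.5833).
Then the next iterate is (p, q)₁ = (-3.8333, -0.0833).
Re-evaluating at (-3.8333, -0.0833): F = (-0.340239, 3.030002), so ‖F‖₂ = 3.0490.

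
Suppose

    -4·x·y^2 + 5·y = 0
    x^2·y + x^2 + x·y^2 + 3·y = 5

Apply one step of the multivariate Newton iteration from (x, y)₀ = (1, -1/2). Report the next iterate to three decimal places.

(3.895, 0.211)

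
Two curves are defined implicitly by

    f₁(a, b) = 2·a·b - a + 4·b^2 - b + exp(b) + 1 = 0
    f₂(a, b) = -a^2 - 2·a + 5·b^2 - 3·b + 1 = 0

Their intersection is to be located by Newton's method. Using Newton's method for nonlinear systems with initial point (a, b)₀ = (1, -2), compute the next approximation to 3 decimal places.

(0.430, -0.857)

At (1, -2): F = (14.13534, 24.000).
Jacobian J = [[2·b - 1, 2·a + 8·b + exp(b) - 1], [-2·a - 2, 10·b - 3]].
At the point, J = [[-5.000, -14.86466], [-4.000, -23.000]] (det J = 55.54134).
Solving J·Δ = −F gives Δ = (-0.570, 1.143).
Then the next iterate is (a, b)₁ = (0.430, -0.857).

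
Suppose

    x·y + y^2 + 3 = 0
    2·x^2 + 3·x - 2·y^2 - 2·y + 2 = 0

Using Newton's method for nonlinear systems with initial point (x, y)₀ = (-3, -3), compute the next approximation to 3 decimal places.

At (-3, -3): F = (21.000, -1.000).
Jacobian J = [[y, x + 2·y], [4·x + 3, -4·y - 2]].
At the point, J = [[-3.000, -9.000], [-9.000, 10.000]] (det J = -111.000).
Solving J·Δ = −F gives Δ = (1.811, 1.730).
Then the next iterate is (x, y)₁ = (-1.189, -1.270).

(-1.189, -1.270)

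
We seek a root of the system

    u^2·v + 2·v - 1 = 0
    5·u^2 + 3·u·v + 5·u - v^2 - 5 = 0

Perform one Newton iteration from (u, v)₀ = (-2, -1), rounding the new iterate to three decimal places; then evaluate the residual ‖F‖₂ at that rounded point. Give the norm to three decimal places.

At (-2, -1): F = (-7.000, 10.000).
Jacobian J = [[2·u·v, u^2 + 2], [10·u + 3·v + 5, 3·u - 2·v]].
At the point, J = [[4.000, 6.000], [-18.000, -4.000]] (det J = 92.000).
Solving J·Δ = −F gives Δ = (0.348, 0.935).
Then the next iterate is (u, v)₁ = (-1.652, -0.065).
Re-evaluating at (-1.652, -0.065): F = (-1.30739, 0.70343), so ‖F‖₂ = 1.485.

1.485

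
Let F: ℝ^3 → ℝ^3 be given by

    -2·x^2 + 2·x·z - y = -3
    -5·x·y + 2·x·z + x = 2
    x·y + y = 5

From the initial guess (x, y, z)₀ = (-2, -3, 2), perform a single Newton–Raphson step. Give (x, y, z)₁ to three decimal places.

(-4.160, 1.480, -8.100)

At (-2, -3, 2): F = (-10.000, -42.000, -2.000).
Jacobian J = [[-4·x + 2·z, -1, 2·x], [-5·y + 2·z + 1, -5·x, 2·x], [y, x + 1, 0]].
At the point, J = [[12.000, -1.000, -4.000], [20.000, 10.000, -4.000], [-3.000, -1.000, 0.000]] (det J = -100.000).
Solving J·Δ = −F gives Δ = (-2.160, 4.480, -10.100).
Then the next iterate is (x, y, z)₁ = (-4.160, 1.480, -8.100).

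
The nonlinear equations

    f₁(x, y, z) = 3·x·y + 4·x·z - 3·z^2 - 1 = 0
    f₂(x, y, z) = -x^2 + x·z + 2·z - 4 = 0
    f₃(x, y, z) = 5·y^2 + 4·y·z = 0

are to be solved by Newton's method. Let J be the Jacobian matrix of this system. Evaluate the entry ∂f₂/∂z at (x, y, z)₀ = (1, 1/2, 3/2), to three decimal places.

∂f₂/∂z = x + 2.
At (1, 1/2, 3/2) this is 3.000.

3.000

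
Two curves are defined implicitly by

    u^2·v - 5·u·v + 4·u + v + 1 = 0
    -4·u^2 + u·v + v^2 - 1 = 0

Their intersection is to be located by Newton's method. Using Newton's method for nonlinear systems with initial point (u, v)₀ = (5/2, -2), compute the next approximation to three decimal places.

At (5/2, -2): F = (21.500, -27.000).
Jacobian J = [[2·u·v - 5·v + 4, u^2 - 5·u + 1], [-8·u + v, u + 2·v]].
At the point, J = [[4.000, -5.250], [-22.000, -1.500]] (det J = -121.500).
Solving J·Δ = −F gives Δ = (-1.432, 3.004).
Then the next iterate is (u, v)₁ = (1.068, 1.004).

(1.068, 1.004)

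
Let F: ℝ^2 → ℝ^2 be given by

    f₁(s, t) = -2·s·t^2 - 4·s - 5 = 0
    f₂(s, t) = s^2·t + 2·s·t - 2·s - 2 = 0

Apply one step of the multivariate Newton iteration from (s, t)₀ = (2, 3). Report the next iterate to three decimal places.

At (2, 3): F = (-49.000, 18.000).
Jacobian J = [[-2·t^2 - 4, -4·s·t], [2·s·t + 2·t - 2, s^2 + 2·s]].
At the point, J = [[-22.000, -24.000], [16.000, 8.000]] (det J = 208.000).
Solving J·Δ = −F gives Δ = (-0.192, -1.865).
Then the next iterate is (s, t)₁ = (1.808, 1.135).

(1.808, 1.135)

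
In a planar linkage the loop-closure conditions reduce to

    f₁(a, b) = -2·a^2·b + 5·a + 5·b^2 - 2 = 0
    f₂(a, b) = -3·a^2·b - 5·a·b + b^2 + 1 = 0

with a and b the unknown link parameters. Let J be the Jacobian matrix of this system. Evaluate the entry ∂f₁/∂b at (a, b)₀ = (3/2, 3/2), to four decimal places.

10.5000

∂f₁/∂b = -2·a^2 + 10·b.
At (3/2, 3/2) this is 10.5000.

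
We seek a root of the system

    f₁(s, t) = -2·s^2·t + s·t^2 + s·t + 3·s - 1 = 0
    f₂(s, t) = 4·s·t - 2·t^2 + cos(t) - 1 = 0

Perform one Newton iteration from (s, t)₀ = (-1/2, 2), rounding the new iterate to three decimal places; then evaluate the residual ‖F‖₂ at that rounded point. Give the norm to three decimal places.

3.928

At (-1/2, 2): F = (-6.500, -13.41615).
Jacobian J = [[-4·s·t + t^2 + t + 3, -2·s^2 + 2·s·t + s], [4·t, 4·s - 4·t - sin(t)]].
At the point, J = [[13.000, -3.000], [8.000, -10.90930]] (det J = -117.82087).
Solving J·Δ = −F gives Δ = (0.260, -1.039).
Then the next iterate is (s, t)₁ = (-0.240, 0.961).
Re-evaluating at (-0.240, 0.961): F = (-2.28299, -3.19690), so ‖F‖₂ = 3.928.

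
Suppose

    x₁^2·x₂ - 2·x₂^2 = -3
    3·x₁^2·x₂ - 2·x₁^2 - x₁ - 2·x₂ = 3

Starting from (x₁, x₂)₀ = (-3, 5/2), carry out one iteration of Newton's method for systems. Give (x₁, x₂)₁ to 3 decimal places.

(-2.097, 1.949)

At (-3, 5/2): F = (13.000, 44.500).
Jacobian J = [[2·x₁·x₂, x₁^2 - 4·x₂], [6·x₁·x₂ - 4·x₁ - 1, 3·x₁^2 - 2]].
At the point, J = [[-15.000, -1.000], [-34.000, 25.000]] (det J = -409.000).
Solving J·Δ = −F gives Δ = (0.903, -0.551).
Then the next iterate is (x₁, x₂)₁ = (-2.097, 1.949).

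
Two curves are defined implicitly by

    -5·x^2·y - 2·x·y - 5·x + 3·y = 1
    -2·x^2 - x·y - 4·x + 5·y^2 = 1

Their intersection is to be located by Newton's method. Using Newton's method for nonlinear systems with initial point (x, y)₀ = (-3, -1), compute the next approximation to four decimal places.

(-2.0450, -0.4865)

At (-3, -1): F = (50.0000, -5.0000).
Jacobian J = [[-10·x·y - 2·y - 5, -5·x^2 - 2·x + 3], [-4·x - y - 4, -x + 10·y]].
At the point, J = [[-33.0000, -36.0000], [9.0000, -7.0000]] (det J = 555.0000).
Solving J·Δ = −F gives Δ = (0.9550, 0.5135).
Then the next iterate is (x, y)₁ = (-2.0450, -0.4865).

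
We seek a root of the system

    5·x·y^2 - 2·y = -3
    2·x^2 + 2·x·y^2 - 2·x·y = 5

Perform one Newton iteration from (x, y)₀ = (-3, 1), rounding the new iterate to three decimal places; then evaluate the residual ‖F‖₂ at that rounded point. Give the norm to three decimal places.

4.126

At (-3, 1): F = (-14.000, 13.000).
Jacobian J = [[5·y^2, 10·x·y - 2], [4·x + 2·y^2 - 2·y, 4·x·y - 2·x]].
At the point, J = [[5.000, -32.000], [-12.000, -6.000]] (det J = -414.000).
Solving J·Δ = −F gives Δ = (1.208, -0.249).
Then the next iterate is (x, y)₁ = (-1.792, 0.751).
Re-evaluating at (-1.792, 0.751): F = (-3.55545, 2.09273), so ‖F‖₂ = 4.126.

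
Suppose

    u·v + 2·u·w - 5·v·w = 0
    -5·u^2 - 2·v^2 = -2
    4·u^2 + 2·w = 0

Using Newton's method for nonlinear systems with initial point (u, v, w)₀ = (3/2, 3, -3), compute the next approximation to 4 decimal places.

(1.0652, 1.2726, -1.8915)

At (3/2, 3, -3): F = (40.5000, -27.2500, 3.0000).
Jacobian J = [[v + 2·w, u - 5·w, 2·u - 5·v], [-10·u, -4·v, 0], [8·u, 0, 2]].
At the point, J = [[-3.0000, 16.5000, -12.0000], [-15.0000, -12.0000, 0.0000], [12.0000, 0.0000, 2.0000]] (det J = -1161.0000).
Solving J·Δ = −F gives Δ = (-0.4348, -1.7274, 1.1085).
Then the next iterate is (u, v, w)₁ = (1.0652, 1.2726, -1.8915).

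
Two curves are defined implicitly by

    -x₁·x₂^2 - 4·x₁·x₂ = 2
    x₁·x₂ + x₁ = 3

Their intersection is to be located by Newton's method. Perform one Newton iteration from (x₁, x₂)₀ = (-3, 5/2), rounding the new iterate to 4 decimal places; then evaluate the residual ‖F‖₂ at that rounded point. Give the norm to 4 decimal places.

56.8948

At (-3, 5/2): F = (46.7500, -13.5000).
Jacobian J = [[-x₂^2 - 4·x₂, -2·x₁·x₂ - 4·x₁], [x₂ + 1, x₁]].
At the point, J = [[-16.2500, 27.0000], [3.5000, -3.0000]] (det J = -45.7500).
Solving J·Δ = −F gives Δ = (4.9016, 1.2186).
Then the next iterate is (x₁, x₂)₁ = (1.9016, 3.7186).
Re-evaluating at (1.9016, 3.7186): F = (-56.580457, 5.972890), so ‖F‖₂ = 56.8948.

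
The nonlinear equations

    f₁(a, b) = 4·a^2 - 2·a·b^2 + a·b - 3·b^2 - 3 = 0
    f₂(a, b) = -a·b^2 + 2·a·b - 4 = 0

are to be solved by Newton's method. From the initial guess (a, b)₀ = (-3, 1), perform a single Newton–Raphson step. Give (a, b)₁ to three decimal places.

At (-3, 1): F = (33.000, -7.000).
Jacobian J = [[8·a - 2·b^2 + b, -4·a·b + a - 6·b], [-b^2 + 2·b, -2·a·b + 2·a]].
At the point, J = [[-25.000, 3.000], [1.000, 0.000]] (det J = -3.000).
Solving J·Δ = −F gives Δ = (7.000, 47.333).
Then the next iterate is (a, b)₁ = (4.000, 48.333).

(4.000, 48.333)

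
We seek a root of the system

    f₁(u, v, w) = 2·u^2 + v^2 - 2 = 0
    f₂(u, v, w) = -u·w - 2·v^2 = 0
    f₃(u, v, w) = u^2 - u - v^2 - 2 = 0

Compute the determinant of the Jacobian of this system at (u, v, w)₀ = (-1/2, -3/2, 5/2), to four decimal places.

6.0000

J = [[4·u, 2·v, 0], [-w, -4·v, -u], [2·u - 1, -2·v, 0]].
At the point, J = [[-2.0000, -3.0000, 0.0000], [-2.5000, 6.0000, 0.5000], [-2.0000, 3.0000, 0.0000]].
det J = 6.0000.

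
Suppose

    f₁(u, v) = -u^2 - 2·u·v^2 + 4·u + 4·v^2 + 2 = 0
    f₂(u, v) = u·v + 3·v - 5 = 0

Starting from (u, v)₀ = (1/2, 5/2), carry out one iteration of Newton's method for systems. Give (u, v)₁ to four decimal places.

(0.8180, 1.2014)

At (1/2, 5/2): F = (22.5000, 3.7500).
Jacobian J = [[-2·u - 2·v^2 + 4, -4·u·v + 8·v], [v, u + 3]].
At the point, J = [[-9.5000, 15.0000], [2.5000, 3.5000]] (det J = -70.7500).
Solving J·Δ = −F gives Δ = (0.3180, -1.2986).
Then the next iterate is (u, v)₁ = (0.8180, 1.2014).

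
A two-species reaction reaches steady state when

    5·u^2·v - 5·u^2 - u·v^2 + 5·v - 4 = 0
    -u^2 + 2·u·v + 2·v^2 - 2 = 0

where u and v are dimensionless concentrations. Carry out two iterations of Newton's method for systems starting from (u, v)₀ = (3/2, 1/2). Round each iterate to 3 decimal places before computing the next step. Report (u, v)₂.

(0.322, 0.752)

At (3/2, 1/2): F = (-7.500, -2.250).
Jacobian J = [[10·u·v - 10·u - v^2, 5·u^2 - 2·u·v + 5], [-2·u + 2·v, 2·u + 4·v]].
At the point, J = [[-7.750, 14.750], [-2.000, 5.000]] (det J = -9.250).
Solving J·Δ = −F gives Δ = (-0.466, 0.264).
Then the next iterate is (u, v)₁ = (1.034, 0.764).
Round to (1.034, 0.764) and repeat: F = (-2.04515, -0.32181), J = [[-3.02394, 8.76583], [-0.540, 5.124]].
Δ = (-0.712, -0.012), so (u, v)₂ = (0.322, 0.752).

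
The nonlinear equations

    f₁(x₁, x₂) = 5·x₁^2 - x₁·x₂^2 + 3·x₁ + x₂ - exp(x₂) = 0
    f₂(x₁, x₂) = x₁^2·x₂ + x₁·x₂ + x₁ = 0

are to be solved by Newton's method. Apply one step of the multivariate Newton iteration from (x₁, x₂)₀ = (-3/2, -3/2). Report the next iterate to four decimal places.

(-0.6744, -2.4034)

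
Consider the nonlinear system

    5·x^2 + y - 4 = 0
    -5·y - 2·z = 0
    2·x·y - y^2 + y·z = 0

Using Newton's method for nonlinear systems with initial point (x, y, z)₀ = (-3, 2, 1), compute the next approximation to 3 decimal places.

(-1.615, 0.538, -1.346)

At (-3, 2, 1): F = (43.000, -12.000, -14.000).
Jacobian J = [[10·x, 1, 0], [0, -5, -2], [2·y, 2·x - 2·y + z, y]].
At the point, J = [[-30.000, 1.000, 0.000], [0.000, -5.000, -2.000], [4.000, -9.000, 2.000]] (det J = 832.000).
Solving J·Δ = −F gives Δ = (1.385, -1.462, -2.346).
Then the next iterate is (x, y, z)₁ = (-1.615, 0.538, -1.346).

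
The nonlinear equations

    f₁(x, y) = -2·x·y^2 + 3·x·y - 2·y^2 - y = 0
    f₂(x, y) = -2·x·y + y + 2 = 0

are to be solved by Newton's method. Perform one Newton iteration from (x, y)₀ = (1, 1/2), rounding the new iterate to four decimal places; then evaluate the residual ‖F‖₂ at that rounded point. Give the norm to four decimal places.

At (1, 1/2): F = (0.0000, 1.5000).
Jacobian J = [[-2·y^2 + 3·y, -4·x·y + 3·x - 4·y - 1], [-2·y, -2·x + 1]].
At the point, J = [[1.0000, -2.0000], [-1.0000, -1.0000]] (det J = -3.0000).
Solving J·Δ = −F gives Δ = (1.0000, 0.5000).
Then the next iterate is (x, y)₁ = (2.0000, 1.0000).
Re-evaluating at (2.0000, 1.0000): F = (-1.0000, -1.0000), so ‖F‖₂ = 1.4142.

1.4142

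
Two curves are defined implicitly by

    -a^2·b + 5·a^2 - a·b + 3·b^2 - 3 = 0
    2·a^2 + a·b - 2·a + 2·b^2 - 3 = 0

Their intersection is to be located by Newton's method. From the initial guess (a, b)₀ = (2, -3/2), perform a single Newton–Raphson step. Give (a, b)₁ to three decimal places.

At (2, -3/2): F = (32.750, 2.500).
Jacobian J = [[-2·a·b + 10·a - b, -a^2 - a + 6·b], [4·a + b - 2, a + 4·b]].
At the point, J = [[27.500, -15.000], [4.500, -4.000]] (det J = -42.500).
Solving J·Δ = −F gives Δ = (-2.200, -1.850).
Then the next iterate is (a, b)₁ = (-0.200, -3.350).

(-0.200, -3.350)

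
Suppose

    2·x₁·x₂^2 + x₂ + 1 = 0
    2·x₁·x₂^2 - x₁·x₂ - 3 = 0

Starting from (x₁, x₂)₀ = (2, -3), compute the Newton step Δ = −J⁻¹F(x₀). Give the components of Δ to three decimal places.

At (2, -3): F = (34.000, 39.000).
Jacobian J = [[2·x₂^2, 4·x₁·x₂ + 1], [2·x₂^2 - x₂, 4·x₁·x₂ - x₁]].
At the point, J = [[18.000, -23.000], [21.000, -26.000]] (det J = 15.000).
Solving J·Δ = −F gives Δ = (-0.867, 0.800).

(-0.867, 0.800)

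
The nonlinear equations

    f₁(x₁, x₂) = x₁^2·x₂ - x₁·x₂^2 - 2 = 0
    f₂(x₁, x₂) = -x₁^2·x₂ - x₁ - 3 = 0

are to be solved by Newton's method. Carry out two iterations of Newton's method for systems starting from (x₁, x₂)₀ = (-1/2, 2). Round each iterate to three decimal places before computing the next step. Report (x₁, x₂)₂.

At (-1/2, 2): F = (0.500, -3.000).
Jacobian J = [[2·x₁·x₂ - x₂^2, x₁^2 - 2·x₁·x₂], [-2·x₁·x₂ - 1, -x₁^2]].
At the point, J = [[-6.000, 2.250], [1.000, -0.250]] (det J = -0.750).
Solving J·Δ = −F gives Δ = (8.833, 23.333).
Then the next iterate is (x₁, x₂)₁ = (8.333, 25.333).
Round to (8.333, 25.333) and repeat: F = (-3590.69811, -1770.42838), J = [[-219.56111, -352.76089], [-423.19978, -69.43889]].
Δ = (-2.799, -8.437), so (x₁, x₂)₂ = (5.534, 16.896).

(5.534, 16.896)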